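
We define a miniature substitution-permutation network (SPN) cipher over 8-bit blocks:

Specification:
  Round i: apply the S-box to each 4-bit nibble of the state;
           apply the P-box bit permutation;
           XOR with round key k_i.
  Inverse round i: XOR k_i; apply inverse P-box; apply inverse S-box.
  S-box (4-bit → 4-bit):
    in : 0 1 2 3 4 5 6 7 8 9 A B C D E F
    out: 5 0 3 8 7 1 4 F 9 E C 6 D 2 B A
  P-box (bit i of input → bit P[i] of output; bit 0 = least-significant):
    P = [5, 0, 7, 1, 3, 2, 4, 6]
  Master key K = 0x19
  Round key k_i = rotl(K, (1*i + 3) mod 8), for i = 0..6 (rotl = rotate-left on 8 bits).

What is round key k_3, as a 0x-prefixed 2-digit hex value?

K = 0x19
k_0 = rotl(K, (1*0+3) mod 8) = rotl(K, 3) = 0xC8
k_1 = rotl(K, (1*1+3) mod 8) = rotl(K, 4) = 0x91
k_2 = rotl(K, (1*2+3) mod 8) = rotl(K, 5) = 0x23
k_3 = rotl(K, (1*3+3) mod 8) = rotl(K, 6) = 0x46

0x46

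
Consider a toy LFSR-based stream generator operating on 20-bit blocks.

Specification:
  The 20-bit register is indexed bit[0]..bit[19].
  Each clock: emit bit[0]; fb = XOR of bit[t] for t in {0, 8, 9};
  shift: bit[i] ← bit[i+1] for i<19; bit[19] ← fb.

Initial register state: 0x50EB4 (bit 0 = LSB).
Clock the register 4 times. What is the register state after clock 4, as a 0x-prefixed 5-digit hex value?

0xD50EB

reg_0 = 0x50EB4
clock 1: out=0, reg = 0xA875A
clock 2: out=0, reg = 0x543AD
clock 3: out=1, reg = 0xAA1D6
clock 4: out=0, reg = 0xD50EB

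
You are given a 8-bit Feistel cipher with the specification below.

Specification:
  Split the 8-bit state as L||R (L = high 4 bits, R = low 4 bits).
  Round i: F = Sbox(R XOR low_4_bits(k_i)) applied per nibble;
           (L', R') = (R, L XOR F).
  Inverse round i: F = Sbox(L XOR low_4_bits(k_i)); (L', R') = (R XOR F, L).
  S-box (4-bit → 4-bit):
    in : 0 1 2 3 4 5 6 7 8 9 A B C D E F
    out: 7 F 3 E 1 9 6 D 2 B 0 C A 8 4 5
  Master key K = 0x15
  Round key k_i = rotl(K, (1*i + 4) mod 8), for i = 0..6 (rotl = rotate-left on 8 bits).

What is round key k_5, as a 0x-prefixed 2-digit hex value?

K = 0x15
k_0 = rotl(K, (1*0+4) mod 8) = rotl(K, 4) = 0x51
k_1 = rotl(K, (1*1+4) mod 8) = rotl(K, 5) = 0xA2
k_2 = rotl(K, (1*2+4) mod 8) = rotl(K, 6) = 0x45
k_3 = rotl(K, (1*3+4) mod 8) = rotl(K, 7) = 0x8A
k_4 = rotl(K, (1*4+4) mod 8) = rotl(K, 0) = 0x15
k_5 = rotl(K, (1*5+4) mod 8) = rotl(K, 1) = 0x2A

0x2A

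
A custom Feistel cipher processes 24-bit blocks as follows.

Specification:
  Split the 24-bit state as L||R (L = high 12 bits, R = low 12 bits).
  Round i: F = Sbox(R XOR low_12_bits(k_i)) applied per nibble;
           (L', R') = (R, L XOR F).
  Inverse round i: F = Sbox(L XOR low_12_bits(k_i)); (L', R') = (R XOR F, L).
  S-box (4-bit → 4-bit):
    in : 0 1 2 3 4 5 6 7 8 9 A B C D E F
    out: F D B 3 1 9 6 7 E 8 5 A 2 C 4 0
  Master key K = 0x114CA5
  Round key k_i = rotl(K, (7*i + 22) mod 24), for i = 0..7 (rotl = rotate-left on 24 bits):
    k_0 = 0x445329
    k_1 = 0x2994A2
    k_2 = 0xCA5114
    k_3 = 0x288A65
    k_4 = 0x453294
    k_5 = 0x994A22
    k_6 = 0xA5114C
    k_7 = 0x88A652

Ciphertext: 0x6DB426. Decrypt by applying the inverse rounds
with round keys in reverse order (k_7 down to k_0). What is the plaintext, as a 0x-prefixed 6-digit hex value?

0x536A0B

s_0 = ciphertext = 0x6DB426
s_1 = InvRound(s_0, k_7) = 0xBCE6DB
s_2 = InvRound(s_1, k_6) = 0x330BCE
s_3 = InvRound(s_2, k_5) = 0x315330
s_4 = InvRound(s_3, k_4) = 0xEDD315
s_5 = InvRound(s_4, k_3) = 0x2BBEDD
s_6 = InvRound(s_5, k_2) = 0xD8D2BB
s_7 = InvRound(s_6, k_1) = 0xA0BD8D
s_8 = InvRound(s_7, k_0) = 0x536A0B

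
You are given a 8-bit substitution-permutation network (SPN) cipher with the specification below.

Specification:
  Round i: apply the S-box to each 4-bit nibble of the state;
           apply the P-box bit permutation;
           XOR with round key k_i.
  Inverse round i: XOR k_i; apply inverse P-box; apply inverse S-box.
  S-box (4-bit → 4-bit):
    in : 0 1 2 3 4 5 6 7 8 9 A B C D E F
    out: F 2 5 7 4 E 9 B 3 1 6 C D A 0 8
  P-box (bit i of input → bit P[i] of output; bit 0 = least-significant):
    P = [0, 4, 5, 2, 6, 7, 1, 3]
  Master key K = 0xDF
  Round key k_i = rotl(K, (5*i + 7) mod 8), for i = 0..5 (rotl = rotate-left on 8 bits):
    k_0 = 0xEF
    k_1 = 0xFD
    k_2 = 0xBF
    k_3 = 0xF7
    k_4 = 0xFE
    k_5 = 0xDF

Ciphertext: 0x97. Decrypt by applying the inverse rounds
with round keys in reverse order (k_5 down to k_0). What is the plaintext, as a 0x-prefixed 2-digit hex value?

s_0 = ciphertext = 0x97
s_1 = InvRound(s_0, k_5) = 0x6E
s_2 = InvRound(s_1, k_4) = 0x11
s_3 = InvRound(s_2, k_3) = 0x3B
s_4 = InvRound(s_3, k_2) = 0x1F
s_5 = InvRound(s_4, k_1) = 0x34
s_6 = InvRound(s_5, k_0) = 0x08

0x08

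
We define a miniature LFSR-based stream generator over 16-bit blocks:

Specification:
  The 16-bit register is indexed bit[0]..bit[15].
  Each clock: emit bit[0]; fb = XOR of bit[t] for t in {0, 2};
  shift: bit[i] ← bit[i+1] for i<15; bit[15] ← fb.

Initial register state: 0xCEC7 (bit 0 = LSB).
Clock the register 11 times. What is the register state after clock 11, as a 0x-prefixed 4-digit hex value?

0xAED9

reg_0 = 0xCEC7
clock 1: out=1, reg = 0x6763
clock 2: out=1, reg = 0xB3B1
clock 3: out=1, reg = 0xD9D8
clock 4: out=0, reg = 0x6CEC
clock 5: out=0, reg = 0xB676
clock 6: out=0, reg = 0xDB3B
clock 7: out=1, reg = 0xED9D
clock 8: out=1, reg = 0x76CE
clock 9: out=0, reg = 0xBB67
clock 10: out=1, reg = 0x5DB3
clock 11: out=1, reg = 0xAED9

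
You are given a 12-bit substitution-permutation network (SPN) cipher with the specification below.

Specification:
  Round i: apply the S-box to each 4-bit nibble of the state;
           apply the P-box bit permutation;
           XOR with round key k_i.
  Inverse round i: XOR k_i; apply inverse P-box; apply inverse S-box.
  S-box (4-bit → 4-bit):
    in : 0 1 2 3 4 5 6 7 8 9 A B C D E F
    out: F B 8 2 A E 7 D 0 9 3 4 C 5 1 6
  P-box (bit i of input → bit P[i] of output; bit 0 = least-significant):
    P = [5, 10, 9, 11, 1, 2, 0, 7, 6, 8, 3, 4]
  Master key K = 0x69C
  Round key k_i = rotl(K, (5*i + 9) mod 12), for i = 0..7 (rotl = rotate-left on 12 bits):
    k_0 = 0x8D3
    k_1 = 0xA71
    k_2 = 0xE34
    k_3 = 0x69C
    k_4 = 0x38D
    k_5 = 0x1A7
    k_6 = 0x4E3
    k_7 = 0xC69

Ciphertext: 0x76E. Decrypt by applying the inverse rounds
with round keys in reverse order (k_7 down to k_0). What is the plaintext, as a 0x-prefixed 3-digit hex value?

s_0 = ciphertext = 0x76E
s_1 = InvRound(s_0, k_7) = 0x36C
s_2 = InvRound(s_1, k_6) = 0xF0F
s_3 = InvRound(s_2, k_5) = 0xB20
s_4 = InvRound(s_3, k_4) = 0xB59
s_5 = InvRound(s_4, k_3) = 0xA54
s_6 = InvRound(s_5, k_2) = 0xE8A
s_7 = InvRound(s_6, k_1) = 0x77A
s_8 = InvRound(s_7, k_0) = 0xFC0

0xFC0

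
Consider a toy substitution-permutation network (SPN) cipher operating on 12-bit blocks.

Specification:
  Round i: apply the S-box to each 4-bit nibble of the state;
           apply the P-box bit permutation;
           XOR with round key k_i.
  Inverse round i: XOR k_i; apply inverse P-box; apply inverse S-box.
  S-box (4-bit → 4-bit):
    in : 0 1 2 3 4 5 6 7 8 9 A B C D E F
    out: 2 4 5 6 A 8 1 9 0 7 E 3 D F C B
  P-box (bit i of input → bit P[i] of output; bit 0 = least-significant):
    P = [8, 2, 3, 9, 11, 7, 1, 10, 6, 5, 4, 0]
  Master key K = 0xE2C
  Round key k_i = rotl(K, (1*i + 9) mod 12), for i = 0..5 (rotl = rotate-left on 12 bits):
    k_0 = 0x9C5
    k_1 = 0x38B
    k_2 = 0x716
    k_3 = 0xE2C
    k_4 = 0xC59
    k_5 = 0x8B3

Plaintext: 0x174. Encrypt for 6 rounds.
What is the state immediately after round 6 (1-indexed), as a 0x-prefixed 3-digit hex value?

s_0 = plaintext = 0x174
s_1 = Round(s_0, k_0) = 0x7D1
s_2 = Round(s_1, k_1) = 0xF40
s_3 = Round(s_2, k_2) = 0x3F3
s_4 = Round(s_3, k_3) = 0x290
s_5 = Round(s_4, k_4) = 0x48F
s_6 = Round(s_5, k_5) = 0xB96

0xB96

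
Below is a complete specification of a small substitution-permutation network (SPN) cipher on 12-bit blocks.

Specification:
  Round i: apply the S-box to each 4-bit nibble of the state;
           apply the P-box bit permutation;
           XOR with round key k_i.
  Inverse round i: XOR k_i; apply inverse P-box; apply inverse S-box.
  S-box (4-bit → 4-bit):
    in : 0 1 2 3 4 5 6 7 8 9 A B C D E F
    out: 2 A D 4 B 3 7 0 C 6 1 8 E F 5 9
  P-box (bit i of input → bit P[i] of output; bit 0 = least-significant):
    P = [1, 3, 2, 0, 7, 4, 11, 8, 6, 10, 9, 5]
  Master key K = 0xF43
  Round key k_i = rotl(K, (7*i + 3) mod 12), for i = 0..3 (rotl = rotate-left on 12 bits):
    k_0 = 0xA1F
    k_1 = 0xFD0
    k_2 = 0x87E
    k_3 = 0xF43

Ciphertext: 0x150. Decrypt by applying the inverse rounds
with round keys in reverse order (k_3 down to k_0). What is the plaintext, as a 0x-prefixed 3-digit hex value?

0xFB4

s_0 = ciphertext = 0x150
s_1 = InvRound(s_0, k_3) = 0x99F
s_2 = InvRound(s_1, k_2) = 0xFFB
s_3 = InvRound(s_2, k_1) = 0xB74
s_4 = InvRound(s_3, k_0) = 0xFB4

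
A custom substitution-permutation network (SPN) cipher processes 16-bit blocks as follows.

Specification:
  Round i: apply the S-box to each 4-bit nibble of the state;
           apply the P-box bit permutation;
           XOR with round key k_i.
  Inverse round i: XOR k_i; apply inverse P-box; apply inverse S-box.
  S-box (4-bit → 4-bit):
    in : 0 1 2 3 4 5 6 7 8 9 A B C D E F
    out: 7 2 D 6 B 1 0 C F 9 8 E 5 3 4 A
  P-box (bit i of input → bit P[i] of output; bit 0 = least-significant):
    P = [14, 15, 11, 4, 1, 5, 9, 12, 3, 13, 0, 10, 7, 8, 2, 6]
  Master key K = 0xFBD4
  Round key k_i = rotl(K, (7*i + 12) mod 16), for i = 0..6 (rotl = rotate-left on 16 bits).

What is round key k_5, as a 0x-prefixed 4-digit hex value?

K = 0xFBD4
k_0 = rotl(K, (7*0+12) mod 16) = rotl(K, 12) = 0x4FBD
k_1 = rotl(K, (7*1+12) mod 16) = rotl(K, 3) = 0xDEA7
k_2 = rotl(K, (7*2+12) mod 16) = rotl(K, 10) = 0x53EF
k_3 = rotl(K, (7*3+12) mod 16) = rotl(K, 1) = 0xF7A9
k_4 = rotl(K, (7*4+12) mod 16) = rotl(K, 8) = 0xD4FB
k_5 = rotl(K, (7*5+12) mod 16) = rotl(K, 15) = 0x7DEA

0x7DEA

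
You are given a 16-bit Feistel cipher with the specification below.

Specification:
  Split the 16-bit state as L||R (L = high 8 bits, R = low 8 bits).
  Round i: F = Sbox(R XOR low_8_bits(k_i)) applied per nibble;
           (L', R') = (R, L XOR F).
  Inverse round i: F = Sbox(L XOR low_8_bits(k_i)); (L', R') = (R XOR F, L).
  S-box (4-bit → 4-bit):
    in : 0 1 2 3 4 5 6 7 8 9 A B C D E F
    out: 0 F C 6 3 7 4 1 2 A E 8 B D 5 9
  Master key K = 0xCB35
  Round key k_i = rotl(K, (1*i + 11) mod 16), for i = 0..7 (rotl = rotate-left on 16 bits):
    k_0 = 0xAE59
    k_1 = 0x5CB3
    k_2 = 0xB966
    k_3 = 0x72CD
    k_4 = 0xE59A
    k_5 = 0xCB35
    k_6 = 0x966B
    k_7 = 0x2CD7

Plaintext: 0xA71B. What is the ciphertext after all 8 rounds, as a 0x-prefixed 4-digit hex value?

0x8359

s_0 = plaintext = 0xA71B
s_1 = Round(s_0, k_0) = 0x1B9B
s_2 = Round(s_1, k_1) = 0x9BD9
s_3 = Round(s_2, k_2) = 0xD912
s_4 = Round(s_3, k_3) = 0x1200
s_5 = Round(s_4, k_4) = 0x00BC
s_6 = Round(s_5, k_5) = 0xBC2A
s_7 = Round(s_6, k_6) = 0x2A83
s_8 = Round(s_7, k_7) = 0x8359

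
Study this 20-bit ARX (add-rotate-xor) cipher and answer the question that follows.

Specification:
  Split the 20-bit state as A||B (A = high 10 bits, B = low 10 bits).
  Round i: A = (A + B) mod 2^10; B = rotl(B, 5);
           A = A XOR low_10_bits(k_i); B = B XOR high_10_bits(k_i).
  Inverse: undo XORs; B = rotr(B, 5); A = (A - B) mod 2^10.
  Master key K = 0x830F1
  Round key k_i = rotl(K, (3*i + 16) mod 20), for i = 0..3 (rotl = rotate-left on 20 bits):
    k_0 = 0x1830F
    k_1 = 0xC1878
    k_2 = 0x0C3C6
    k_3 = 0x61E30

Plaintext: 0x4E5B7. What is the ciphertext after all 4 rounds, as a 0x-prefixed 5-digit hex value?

0x3D534

s_0 = plaintext = 0x4E5B7
s_1 = Round(s_0, k_0) = 0x7FE8D
s_2 = Round(s_1, k_1) = 0x3D2B2
s_3 = Round(s_2, k_2) = 0x18265
s_4 = Round(s_3, k_3) = 0x3D534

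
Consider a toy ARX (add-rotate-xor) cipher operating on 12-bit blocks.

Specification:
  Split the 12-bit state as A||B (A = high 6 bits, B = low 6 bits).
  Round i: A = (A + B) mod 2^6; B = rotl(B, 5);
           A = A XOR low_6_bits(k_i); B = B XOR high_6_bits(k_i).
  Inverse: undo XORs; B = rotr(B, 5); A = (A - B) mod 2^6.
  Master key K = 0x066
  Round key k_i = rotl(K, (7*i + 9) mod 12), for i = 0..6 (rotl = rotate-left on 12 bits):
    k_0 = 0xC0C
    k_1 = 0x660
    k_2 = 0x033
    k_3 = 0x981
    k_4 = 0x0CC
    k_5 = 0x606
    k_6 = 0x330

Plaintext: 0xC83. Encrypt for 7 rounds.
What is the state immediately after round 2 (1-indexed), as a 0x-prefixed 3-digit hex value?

0xAB1

s_0 = plaintext = 0xC83
s_1 = Round(s_0, k_0) = 0xE51
s_2 = Round(s_1, k_1) = 0xAB1
s_3 = Round(s_2, k_2) = 0xA38
s_4 = Round(s_3, k_3) = 0x87A
s_5 = Round(s_4, k_4) = 0x5DE
s_6 = Round(s_5, k_5) = 0xCD7
s_7 = Round(s_6, k_6) = 0xEA7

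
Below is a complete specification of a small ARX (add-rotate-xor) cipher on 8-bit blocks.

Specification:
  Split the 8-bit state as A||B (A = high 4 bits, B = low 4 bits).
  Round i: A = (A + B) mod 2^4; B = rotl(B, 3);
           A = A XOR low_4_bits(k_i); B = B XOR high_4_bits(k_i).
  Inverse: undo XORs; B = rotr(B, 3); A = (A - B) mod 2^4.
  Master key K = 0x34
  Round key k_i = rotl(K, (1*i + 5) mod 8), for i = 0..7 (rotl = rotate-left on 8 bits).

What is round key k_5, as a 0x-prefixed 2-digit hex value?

K = 0x34
k_0 = rotl(K, (1*0+5) mod 8) = rotl(K, 5) = 0x86
k_1 = rotl(K, (1*1+5) mod 8) = rotl(K, 6) = 0x0D
k_2 = rotl(K, (1*2+5) mod 8) = rotl(K, 7) = 0x1A
k_3 = rotl(K, (1*3+5) mod 8) = rotl(K, 0) = 0x34
k_4 = rotl(K, (1*4+5) mod 8) = rotl(K, 1) = 0x68
k_5 = rotl(K, (1*5+5) mod 8) = rotl(K, 2) = 0xD0

0xD0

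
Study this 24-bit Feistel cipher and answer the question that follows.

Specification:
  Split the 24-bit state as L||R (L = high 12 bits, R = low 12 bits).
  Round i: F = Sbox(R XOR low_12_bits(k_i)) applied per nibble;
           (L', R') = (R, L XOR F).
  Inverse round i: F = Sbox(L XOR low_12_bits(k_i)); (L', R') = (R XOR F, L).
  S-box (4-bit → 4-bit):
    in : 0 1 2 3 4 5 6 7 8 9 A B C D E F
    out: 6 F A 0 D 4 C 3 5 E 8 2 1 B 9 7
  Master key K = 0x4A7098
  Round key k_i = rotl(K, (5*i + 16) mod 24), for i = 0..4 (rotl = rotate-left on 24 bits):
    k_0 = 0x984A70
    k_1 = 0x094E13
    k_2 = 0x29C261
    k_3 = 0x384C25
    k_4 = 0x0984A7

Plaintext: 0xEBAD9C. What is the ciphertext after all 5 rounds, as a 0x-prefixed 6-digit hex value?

s_0 = plaintext = 0xEBAD9C
s_1 = Round(s_0, k_0) = 0xD9CD2B
s_2 = Round(s_1, k_1) = 0xD2BD99
s_3 = Round(s_2, k_2) = 0xD99A5E
s_4 = Round(s_3, k_3) = 0xA5E1AB
s_5 = Round(s_4, k_4) = 0x1ABE3F

0x1ABE3F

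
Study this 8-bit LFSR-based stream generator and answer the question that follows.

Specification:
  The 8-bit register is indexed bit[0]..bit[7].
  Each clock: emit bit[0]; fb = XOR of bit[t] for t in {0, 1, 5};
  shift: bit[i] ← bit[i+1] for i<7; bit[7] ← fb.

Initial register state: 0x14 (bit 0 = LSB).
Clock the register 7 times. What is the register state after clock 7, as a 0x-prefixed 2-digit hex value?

reg_0 = 0x14
clock 1: out=0, reg = 0x0A
clock 2: out=0, reg = 0x85
clock 3: out=1, reg = 0xC2
clock 4: out=0, reg = 0xE1
clock 5: out=1, reg = 0x70
clock 6: out=0, reg = 0xB8
clock 7: out=0, reg = 0xDC

0xDC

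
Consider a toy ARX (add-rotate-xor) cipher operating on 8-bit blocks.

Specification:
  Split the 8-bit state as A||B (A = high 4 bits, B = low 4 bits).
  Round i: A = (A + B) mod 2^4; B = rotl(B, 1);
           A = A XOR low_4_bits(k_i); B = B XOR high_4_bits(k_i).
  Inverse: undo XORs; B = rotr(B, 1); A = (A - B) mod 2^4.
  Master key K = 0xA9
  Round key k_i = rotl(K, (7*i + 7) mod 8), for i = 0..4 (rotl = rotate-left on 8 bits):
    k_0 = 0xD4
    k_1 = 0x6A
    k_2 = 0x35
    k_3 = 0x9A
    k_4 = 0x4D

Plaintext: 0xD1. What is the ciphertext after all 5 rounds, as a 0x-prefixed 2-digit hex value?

s_0 = plaintext = 0xD1
s_1 = Round(s_0, k_0) = 0xAF
s_2 = Round(s_1, k_1) = 0x39
s_3 = Round(s_2, k_2) = 0x90
s_4 = Round(s_3, k_3) = 0x39
s_5 = Round(s_4, k_4) = 0x17

0x17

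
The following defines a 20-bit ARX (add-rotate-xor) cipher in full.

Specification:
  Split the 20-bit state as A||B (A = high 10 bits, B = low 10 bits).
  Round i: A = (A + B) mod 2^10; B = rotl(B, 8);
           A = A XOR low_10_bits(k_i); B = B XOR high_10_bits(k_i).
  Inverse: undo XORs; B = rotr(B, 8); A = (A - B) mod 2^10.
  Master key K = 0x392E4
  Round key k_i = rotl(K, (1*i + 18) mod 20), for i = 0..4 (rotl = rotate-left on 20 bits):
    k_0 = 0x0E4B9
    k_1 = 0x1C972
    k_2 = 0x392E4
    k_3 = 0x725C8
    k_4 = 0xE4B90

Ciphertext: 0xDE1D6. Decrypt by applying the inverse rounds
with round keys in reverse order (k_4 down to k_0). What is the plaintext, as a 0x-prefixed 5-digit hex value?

0xD15FD

s_0 = ciphertext = 0xDE1D6
s_1 = InvRound(s_0, k_4) = 0xF5912
s_2 = InvRound(s_1, k_3) = 0xACB6C
s_3 = InvRound(s_2, k_2) = 0x8CE23
s_4 = InvRound(s_3, k_1) = 0x7ED46
s_5 = InvRound(s_4, k_0) = 0xD15FD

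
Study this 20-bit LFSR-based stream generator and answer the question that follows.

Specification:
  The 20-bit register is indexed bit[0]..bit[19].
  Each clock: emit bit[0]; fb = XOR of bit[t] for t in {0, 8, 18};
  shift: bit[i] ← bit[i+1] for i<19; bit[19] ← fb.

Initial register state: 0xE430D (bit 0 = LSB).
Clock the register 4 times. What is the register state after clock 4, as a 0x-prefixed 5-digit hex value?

0x9E430

reg_0 = 0xE430D
clock 1: out=1, reg = 0xF2186
clock 2: out=0, reg = 0x790C3
clock 3: out=1, reg = 0x3C861
clock 4: out=1, reg = 0x9E430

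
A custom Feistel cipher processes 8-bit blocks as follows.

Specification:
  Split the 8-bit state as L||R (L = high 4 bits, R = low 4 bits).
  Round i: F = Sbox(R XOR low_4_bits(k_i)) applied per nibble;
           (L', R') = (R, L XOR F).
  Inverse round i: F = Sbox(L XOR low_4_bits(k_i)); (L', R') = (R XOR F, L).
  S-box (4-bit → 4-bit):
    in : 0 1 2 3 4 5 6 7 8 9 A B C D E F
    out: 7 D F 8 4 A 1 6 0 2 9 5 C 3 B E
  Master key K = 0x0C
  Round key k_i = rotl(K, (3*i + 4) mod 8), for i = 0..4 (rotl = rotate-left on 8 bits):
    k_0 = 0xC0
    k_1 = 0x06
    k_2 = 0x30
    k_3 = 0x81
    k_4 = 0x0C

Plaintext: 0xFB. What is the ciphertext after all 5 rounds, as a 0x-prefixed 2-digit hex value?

0x4C

s_0 = plaintext = 0xFB
s_1 = Round(s_0, k_0) = 0xBA
s_2 = Round(s_1, k_1) = 0xA7
s_3 = Round(s_2, k_2) = 0x7C
s_4 = Round(s_3, k_3) = 0xC4
s_5 = Round(s_4, k_4) = 0x4C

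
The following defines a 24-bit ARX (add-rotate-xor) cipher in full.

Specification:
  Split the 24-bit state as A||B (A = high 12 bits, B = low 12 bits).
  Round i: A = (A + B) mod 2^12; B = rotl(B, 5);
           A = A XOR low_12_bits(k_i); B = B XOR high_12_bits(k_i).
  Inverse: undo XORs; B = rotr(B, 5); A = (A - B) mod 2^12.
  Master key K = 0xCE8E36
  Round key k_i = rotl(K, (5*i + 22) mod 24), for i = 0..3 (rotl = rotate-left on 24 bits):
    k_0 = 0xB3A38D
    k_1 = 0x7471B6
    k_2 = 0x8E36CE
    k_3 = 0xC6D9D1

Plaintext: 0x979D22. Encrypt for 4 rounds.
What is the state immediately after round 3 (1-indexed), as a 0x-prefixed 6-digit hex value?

0x7D73D5

s_0 = plaintext = 0x979D22
s_1 = Round(s_0, k_0) = 0x516F60
s_2 = Round(s_1, k_1) = 0x5C0B59
s_3 = Round(s_2, k_2) = 0x7D73D5
s_4 = Round(s_3, k_3) = 0x27D6CA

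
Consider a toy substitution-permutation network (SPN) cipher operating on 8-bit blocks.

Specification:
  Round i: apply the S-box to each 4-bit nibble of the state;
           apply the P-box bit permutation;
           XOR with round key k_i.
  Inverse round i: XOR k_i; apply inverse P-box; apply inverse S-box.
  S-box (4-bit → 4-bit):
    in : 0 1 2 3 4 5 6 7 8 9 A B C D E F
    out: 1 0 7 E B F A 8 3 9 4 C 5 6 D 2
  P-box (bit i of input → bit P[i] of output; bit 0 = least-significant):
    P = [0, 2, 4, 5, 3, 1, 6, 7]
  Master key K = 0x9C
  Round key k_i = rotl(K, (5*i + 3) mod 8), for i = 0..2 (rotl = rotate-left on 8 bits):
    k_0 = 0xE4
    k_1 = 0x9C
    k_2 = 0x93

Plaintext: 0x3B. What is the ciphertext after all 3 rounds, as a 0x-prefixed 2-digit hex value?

0x56

s_0 = plaintext = 0x3B
s_1 = Round(s_0, k_0) = 0x16
s_2 = Round(s_1, k_1) = 0xB8
s_3 = Round(s_2, k_2) = 0x56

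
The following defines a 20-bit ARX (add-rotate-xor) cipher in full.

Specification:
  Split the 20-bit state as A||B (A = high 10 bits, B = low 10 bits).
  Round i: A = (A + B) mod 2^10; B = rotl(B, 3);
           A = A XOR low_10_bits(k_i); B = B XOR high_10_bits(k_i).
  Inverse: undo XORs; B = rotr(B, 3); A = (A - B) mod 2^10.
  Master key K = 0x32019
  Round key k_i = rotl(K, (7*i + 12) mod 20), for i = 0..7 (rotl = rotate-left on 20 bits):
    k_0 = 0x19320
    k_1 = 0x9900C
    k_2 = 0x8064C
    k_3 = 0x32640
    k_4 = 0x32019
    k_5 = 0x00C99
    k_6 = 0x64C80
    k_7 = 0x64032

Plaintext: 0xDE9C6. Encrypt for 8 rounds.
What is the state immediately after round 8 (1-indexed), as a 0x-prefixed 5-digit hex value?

0x2468D

s_0 = plaintext = 0xDE9C6
s_1 = Round(s_0, k_0) = 0x98257
s_2 = Round(s_1, k_1) = 0x2ECD8
s_3 = Round(s_2, k_2) = 0xF7CC0
s_4 = Round(s_3, k_3) = 0xB7EC8
s_5 = Round(s_4, k_4) = 0x6FA8D
s_6 = Round(s_5, k_5) = 0x3486E
s_7 = Round(s_6, k_6) = 0x702E3
s_8 = Round(s_7, k_7) = 0x2468D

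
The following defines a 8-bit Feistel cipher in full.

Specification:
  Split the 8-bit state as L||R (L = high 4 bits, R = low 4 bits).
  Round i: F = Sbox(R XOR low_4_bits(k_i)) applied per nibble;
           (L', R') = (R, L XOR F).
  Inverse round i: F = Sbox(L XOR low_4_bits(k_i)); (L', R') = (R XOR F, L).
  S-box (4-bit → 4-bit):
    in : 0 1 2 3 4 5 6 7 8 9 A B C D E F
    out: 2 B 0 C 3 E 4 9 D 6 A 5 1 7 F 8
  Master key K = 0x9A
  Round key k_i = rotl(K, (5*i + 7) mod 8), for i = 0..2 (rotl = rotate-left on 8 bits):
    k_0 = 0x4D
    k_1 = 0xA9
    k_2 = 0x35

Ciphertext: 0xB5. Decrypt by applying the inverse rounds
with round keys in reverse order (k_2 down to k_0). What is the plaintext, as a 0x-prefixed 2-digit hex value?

0x07

s_0 = ciphertext = 0xB5
s_1 = InvRound(s_0, k_2) = 0xAB
s_2 = InvRound(s_1, k_1) = 0x7A
s_3 = InvRound(s_2, k_0) = 0x07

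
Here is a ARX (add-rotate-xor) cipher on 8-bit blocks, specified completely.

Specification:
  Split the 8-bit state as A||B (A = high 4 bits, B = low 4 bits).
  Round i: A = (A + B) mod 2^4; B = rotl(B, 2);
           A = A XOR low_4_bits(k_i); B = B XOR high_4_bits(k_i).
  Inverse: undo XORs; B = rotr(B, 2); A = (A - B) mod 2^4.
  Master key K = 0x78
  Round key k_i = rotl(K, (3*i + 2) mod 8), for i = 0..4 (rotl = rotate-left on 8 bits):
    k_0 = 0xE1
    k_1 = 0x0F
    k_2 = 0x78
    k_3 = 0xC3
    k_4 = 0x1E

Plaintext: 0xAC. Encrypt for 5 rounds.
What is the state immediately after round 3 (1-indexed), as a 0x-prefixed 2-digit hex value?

s_0 = plaintext = 0xAC
s_1 = Round(s_0, k_0) = 0x7D
s_2 = Round(s_1, k_1) = 0xB7
s_3 = Round(s_2, k_2) = 0xAA
s_4 = Round(s_3, k_3) = 0x76
s_5 = Round(s_4, k_4) = 0x38

0xAA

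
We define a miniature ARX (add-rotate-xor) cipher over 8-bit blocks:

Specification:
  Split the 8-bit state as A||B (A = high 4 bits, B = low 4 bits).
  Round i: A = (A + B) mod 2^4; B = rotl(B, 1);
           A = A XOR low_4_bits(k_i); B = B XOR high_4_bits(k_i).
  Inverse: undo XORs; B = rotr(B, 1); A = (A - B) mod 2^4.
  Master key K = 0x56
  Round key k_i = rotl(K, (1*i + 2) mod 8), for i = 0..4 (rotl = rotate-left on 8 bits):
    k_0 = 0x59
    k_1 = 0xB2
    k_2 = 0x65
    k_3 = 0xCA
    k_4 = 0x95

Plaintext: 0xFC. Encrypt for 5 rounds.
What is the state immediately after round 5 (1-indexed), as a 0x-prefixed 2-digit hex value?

0xA8

s_0 = plaintext = 0xFC
s_1 = Round(s_0, k_0) = 0x2C
s_2 = Round(s_1, k_1) = 0xC2
s_3 = Round(s_2, k_2) = 0xB2
s_4 = Round(s_3, k_3) = 0x78
s_5 = Round(s_4, k_4) = 0xA8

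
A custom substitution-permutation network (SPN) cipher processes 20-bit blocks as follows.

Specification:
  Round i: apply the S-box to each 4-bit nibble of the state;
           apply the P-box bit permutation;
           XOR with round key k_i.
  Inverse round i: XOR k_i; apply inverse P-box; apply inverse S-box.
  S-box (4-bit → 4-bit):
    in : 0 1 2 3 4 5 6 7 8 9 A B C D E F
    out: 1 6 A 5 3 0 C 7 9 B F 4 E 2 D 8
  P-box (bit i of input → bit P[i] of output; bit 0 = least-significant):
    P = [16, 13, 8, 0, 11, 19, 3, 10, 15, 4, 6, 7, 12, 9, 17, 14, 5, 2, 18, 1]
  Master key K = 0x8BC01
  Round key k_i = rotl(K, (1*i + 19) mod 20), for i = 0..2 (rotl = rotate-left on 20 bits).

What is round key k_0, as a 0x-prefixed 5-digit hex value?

K = 0x8BC01
k_0 = rotl(K, (1*0+19) mod 20) = rotl(K, 19) = 0xC5E00

0xC5E00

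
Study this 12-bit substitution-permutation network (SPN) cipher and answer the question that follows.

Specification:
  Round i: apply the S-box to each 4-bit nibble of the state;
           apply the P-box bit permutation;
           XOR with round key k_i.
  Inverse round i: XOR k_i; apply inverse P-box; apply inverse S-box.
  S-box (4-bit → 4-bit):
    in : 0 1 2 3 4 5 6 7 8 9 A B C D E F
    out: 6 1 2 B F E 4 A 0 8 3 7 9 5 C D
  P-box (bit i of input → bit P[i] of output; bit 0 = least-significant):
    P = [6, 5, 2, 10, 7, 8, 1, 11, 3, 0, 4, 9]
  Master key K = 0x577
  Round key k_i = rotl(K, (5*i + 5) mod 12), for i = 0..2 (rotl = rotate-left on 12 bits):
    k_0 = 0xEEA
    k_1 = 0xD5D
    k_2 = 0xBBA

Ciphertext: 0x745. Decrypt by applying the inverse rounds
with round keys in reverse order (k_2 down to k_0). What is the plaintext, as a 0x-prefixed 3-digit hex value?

s_0 = ciphertext = 0x745
s_1 = InvRound(s_0, k_2) = 0xBF4
s_2 = InvRound(s_1, k_1) = 0x317
s_3 = InvRound(s_2, k_0) = 0xB34

0xB34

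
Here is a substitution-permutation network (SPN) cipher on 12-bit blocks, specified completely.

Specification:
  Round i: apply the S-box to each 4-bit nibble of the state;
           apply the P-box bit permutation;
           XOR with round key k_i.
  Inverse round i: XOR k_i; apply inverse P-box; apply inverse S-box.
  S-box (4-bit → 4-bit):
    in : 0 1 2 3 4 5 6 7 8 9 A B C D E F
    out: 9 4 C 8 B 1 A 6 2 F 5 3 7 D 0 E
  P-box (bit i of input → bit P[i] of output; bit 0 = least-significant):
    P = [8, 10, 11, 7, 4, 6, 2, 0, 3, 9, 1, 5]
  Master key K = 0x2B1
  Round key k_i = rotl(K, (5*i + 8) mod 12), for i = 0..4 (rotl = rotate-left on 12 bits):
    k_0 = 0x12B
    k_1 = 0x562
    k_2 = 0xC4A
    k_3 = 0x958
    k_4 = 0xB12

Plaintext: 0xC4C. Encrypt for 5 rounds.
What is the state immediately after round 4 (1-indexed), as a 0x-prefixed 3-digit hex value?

s_0 = plaintext = 0xC4C
s_1 = Round(s_0, k_0) = 0xE70
s_2 = Round(s_1, k_1) = 0x4A6
s_3 = Round(s_2, k_2) = 0xAF6
s_4 = Round(s_3, k_3) = 0xD97
s_5 = Round(s_4, k_4) = 0x76D

0xD97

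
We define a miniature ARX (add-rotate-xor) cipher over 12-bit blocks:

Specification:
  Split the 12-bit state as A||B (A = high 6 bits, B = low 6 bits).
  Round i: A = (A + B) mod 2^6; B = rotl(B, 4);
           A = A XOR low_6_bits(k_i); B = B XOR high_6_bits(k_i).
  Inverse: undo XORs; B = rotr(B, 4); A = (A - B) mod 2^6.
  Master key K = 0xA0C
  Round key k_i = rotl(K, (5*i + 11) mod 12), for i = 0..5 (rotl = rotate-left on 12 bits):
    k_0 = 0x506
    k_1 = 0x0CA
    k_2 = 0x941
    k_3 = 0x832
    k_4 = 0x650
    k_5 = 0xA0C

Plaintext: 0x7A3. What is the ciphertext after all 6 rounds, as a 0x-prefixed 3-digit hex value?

0x05B

s_0 = plaintext = 0x7A3
s_1 = Round(s_0, k_0) = 0x1EC
s_2 = Round(s_1, k_1) = 0xE48
s_3 = Round(s_2, k_2) = 0x027
s_4 = Round(s_3, k_3) = 0x559
s_5 = Round(s_4, k_4) = 0xF8F
s_6 = Round(s_5, k_5) = 0x05B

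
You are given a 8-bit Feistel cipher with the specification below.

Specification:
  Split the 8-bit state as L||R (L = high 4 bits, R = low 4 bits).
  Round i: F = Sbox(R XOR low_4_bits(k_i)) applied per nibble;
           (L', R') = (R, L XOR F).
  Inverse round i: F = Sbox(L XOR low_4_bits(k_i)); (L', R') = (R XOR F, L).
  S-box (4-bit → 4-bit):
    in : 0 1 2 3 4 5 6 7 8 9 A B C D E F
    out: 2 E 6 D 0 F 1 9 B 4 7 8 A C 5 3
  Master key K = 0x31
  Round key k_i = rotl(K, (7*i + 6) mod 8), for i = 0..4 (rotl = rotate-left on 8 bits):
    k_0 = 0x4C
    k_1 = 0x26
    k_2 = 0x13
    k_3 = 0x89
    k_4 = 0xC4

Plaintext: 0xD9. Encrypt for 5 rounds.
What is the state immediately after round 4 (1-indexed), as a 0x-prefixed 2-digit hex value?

s_0 = plaintext = 0xD9
s_1 = Round(s_0, k_0) = 0x92
s_2 = Round(s_1, k_1) = 0x29
s_3 = Round(s_2, k_2) = 0x95
s_4 = Round(s_3, k_3) = 0x53
s_5 = Round(s_4, k_4) = 0x3C

0x53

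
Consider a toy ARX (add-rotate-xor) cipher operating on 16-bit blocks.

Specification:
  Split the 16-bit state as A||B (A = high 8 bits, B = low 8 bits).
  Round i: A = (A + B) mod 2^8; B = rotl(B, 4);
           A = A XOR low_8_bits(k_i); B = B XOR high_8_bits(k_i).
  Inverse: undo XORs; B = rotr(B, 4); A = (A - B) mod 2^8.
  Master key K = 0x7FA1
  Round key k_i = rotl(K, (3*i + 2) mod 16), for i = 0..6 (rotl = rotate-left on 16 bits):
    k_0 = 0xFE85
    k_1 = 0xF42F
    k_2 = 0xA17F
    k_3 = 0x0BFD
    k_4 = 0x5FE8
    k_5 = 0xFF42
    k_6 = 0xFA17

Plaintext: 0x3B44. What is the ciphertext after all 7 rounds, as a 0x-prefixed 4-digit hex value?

0x4CBE

s_0 = plaintext = 0x3B44
s_1 = Round(s_0, k_0) = 0xFABA
s_2 = Round(s_1, k_1) = 0x9B5F
s_3 = Round(s_2, k_2) = 0x8554
s_4 = Round(s_3, k_3) = 0x244E
s_5 = Round(s_4, k_4) = 0x9ABB
s_6 = Round(s_5, k_5) = 0x1744
s_7 = Round(s_6, k_6) = 0x4CBE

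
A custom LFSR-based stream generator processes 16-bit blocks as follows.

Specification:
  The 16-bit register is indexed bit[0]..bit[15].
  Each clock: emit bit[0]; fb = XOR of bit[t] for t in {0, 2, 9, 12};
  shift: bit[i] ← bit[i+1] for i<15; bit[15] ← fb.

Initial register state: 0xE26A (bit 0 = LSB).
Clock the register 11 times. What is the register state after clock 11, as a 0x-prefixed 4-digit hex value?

0x5FFC

reg_0 = 0xE26A
clock 1: out=0, reg = 0xF135
clock 2: out=1, reg = 0xF89A
clock 3: out=0, reg = 0xFC4D
clock 4: out=1, reg = 0xFE26
clock 5: out=0, reg = 0xFF13
clock 6: out=1, reg = 0xFF89
clock 7: out=1, reg = 0xFFC4
clock 8: out=0, reg = 0xFFE2
clock 9: out=0, reg = 0x7FF1
clock 10: out=1, reg = 0xBFF8
clock 11: out=0, reg = 0x5FFC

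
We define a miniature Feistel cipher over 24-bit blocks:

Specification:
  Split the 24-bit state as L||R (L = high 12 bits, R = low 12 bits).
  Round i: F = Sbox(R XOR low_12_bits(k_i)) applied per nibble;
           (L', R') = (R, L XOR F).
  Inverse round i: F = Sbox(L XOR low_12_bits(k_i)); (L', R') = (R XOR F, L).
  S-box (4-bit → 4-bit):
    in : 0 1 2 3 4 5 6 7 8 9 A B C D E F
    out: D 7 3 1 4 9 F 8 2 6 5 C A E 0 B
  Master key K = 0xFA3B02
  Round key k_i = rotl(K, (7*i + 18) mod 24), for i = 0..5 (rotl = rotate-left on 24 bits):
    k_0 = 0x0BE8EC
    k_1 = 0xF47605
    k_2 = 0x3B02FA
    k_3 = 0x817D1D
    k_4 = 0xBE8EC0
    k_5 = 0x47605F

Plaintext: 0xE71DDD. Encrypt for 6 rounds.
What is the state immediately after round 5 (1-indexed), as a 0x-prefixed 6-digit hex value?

0x848AAB

s_0 = plaintext = 0xE71DDD
s_1 = Round(s_0, k_0) = 0xDDD766
s_2 = Round(s_1, k_1) = 0x766A2C
s_3 = Round(s_2, k_2) = 0xA2C589
s_4 = Round(s_3, k_3) = 0x589848
s_5 = Round(s_4, k_4) = 0x848AAB
s_6 = Round(s_5, k_5) = 0xAABDFC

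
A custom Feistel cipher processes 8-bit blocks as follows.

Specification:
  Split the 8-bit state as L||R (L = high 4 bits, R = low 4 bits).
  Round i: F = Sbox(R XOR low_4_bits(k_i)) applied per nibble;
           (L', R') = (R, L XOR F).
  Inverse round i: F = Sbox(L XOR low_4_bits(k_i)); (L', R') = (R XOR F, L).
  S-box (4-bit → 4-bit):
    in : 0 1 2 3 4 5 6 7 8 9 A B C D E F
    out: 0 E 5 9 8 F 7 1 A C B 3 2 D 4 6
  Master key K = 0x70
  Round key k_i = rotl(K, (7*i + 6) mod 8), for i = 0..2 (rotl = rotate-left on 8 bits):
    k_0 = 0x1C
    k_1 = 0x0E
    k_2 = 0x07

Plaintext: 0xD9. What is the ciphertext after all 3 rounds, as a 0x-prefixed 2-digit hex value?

s_0 = plaintext = 0xD9
s_1 = Round(s_0, k_0) = 0x92
s_2 = Round(s_1, k_1) = 0x2B
s_3 = Round(s_2, k_2) = 0xB0

0xB0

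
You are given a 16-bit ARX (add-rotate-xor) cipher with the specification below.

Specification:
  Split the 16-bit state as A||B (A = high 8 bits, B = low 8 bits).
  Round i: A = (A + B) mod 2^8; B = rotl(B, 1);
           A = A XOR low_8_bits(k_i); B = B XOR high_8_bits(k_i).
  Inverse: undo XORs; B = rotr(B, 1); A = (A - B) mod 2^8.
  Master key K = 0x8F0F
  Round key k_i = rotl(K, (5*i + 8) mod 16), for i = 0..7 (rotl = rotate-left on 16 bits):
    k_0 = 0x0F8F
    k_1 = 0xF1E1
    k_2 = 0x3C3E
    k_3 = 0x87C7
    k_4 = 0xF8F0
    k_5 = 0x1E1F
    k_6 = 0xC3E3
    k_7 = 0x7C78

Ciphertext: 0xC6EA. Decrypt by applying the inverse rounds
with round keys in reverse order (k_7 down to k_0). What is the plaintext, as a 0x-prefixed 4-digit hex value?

s_0 = ciphertext = 0xC6EA
s_1 = InvRound(s_0, k_7) = 0x734B
s_2 = InvRound(s_1, k_6) = 0x4C44
s_3 = InvRound(s_2, k_5) = 0x262D
s_4 = InvRound(s_3, k_4) = 0xECEA
s_5 = InvRound(s_4, k_3) = 0x75B6
s_6 = InvRound(s_5, k_2) = 0x0645
s_7 = InvRound(s_6, k_1) = 0x8D5A
s_8 = InvRound(s_7, k_0) = 0x58AA

0x58AA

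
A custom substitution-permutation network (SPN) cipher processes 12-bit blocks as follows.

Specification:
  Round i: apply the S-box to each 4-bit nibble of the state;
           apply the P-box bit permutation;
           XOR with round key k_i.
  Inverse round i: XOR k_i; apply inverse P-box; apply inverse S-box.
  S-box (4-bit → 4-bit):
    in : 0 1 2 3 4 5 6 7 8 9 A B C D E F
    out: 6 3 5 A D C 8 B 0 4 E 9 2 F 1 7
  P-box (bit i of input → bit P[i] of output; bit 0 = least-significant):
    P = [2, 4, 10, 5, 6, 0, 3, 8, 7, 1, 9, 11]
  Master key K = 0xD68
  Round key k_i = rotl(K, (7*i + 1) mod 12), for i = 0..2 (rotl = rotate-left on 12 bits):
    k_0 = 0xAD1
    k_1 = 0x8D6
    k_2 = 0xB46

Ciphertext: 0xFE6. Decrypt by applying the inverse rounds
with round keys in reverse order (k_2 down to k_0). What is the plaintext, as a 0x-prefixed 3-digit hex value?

s_0 = ciphertext = 0xFE6
s_1 = InvRound(s_0, k_2) = 0xE85
s_2 = InvRound(s_1, k_1) = 0x010
s_3 = InvRound(s_2, k_0) = 0x418

0x418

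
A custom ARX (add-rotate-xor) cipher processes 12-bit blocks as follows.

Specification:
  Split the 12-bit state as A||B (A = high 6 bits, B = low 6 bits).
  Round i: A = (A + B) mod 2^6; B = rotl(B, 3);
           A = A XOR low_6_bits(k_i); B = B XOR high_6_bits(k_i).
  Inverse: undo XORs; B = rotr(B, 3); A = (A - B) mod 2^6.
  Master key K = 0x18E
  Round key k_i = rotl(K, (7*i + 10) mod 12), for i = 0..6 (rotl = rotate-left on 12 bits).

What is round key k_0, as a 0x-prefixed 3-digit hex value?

K = 0x18E
k_0 = rotl(K, (7*0+10) mod 12) = rotl(K, 10) = 0x863

0x863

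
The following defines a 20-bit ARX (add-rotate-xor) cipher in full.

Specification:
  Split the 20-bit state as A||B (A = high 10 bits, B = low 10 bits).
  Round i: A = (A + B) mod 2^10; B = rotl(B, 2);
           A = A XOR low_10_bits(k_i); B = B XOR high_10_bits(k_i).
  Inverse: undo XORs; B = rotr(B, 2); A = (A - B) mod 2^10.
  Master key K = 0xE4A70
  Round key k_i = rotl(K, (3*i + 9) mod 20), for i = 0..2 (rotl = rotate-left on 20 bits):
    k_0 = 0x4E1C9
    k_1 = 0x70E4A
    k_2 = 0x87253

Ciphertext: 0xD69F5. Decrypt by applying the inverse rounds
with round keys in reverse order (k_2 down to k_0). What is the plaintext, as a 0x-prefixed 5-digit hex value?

s_0 = ciphertext = 0xD69F5
s_1 = InvRound(s_0, k_2) = 0xC3DFA
s_2 = InvRound(s_1, k_1) = 0x0DD0E
s_3 = InvRound(s_2, k_0) = 0xFC60D

0xFC60D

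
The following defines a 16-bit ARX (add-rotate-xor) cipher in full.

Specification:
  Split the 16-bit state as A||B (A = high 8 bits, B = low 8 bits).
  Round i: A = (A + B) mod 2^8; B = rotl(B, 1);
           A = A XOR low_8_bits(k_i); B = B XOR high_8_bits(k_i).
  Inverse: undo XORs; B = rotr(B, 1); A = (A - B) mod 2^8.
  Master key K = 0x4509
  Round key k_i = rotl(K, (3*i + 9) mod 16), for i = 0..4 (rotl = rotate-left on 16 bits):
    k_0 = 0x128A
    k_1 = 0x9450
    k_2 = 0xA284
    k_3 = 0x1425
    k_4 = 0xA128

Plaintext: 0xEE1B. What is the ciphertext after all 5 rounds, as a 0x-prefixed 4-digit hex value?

s_0 = plaintext = 0xEE1B
s_1 = Round(s_0, k_0) = 0x8324
s_2 = Round(s_1, k_1) = 0xF7DC
s_3 = Round(s_2, k_2) = 0x571B
s_4 = Round(s_3, k_3) = 0x5722
s_5 = Round(s_4, k_4) = 0x51E5

0x51E5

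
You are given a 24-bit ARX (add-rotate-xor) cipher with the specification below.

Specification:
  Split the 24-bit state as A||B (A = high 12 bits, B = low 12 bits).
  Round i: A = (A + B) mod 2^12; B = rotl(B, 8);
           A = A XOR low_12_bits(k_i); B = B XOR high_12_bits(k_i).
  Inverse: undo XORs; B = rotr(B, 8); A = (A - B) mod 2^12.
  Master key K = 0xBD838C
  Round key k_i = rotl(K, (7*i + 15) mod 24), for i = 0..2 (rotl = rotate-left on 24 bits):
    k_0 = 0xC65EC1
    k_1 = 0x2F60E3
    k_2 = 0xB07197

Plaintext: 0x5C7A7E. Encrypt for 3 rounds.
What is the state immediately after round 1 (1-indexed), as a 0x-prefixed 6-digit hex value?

s_0 = plaintext = 0x5C7A7E
s_1 = Round(s_0, k_0) = 0xE842C2
s_2 = Round(s_1, k_1) = 0x1A50DA
s_3 = Round(s_2, k_2) = 0x3E810A

0xE842C2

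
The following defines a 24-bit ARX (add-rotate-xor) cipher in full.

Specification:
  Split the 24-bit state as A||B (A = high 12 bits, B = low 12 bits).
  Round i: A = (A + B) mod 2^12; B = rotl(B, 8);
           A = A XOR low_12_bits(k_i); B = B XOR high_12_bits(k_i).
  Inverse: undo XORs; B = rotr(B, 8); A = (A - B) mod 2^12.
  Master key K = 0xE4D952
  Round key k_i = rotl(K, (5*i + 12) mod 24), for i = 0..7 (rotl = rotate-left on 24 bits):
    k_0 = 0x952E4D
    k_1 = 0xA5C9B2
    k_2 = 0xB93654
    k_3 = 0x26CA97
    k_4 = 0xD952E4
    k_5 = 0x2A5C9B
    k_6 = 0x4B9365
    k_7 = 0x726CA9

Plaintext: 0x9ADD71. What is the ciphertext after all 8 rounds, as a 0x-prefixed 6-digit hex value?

0x852363

s_0 = plaintext = 0x9ADD71
s_1 = Round(s_0, k_0) = 0x953885
s_2 = Round(s_1, k_1) = 0x86AFD4
s_3 = Round(s_2, k_2) = 0xE6AF6E
s_4 = Round(s_3, k_3) = 0x74FC9A
s_5 = Round(s_4, k_4) = 0x10D75C
s_6 = Round(s_5, k_5) = 0x4F2ED0
s_7 = Round(s_6, k_6) = 0x0A7454
s_8 = Round(s_7, k_7) = 0x852363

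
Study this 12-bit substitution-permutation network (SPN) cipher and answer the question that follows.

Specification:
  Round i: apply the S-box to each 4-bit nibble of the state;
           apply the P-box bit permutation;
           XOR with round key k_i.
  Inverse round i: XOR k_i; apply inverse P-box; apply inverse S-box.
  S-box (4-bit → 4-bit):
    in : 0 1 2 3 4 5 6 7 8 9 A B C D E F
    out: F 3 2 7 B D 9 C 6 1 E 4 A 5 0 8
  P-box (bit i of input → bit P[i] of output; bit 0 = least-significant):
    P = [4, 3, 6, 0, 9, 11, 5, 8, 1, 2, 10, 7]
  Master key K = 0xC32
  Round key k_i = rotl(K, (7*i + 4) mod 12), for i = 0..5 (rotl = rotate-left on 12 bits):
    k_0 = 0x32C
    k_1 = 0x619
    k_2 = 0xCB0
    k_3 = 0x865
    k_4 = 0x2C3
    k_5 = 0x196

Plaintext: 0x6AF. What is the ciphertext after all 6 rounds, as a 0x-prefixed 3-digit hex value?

0x4A2

s_0 = plaintext = 0x6AF
s_1 = Round(s_0, k_0) = 0xA8F
s_2 = Round(s_1, k_1) = 0xABC
s_3 = Round(s_2, k_2) = 0x81D
s_4 = Round(s_3, k_3) = 0x631
s_5 = Round(s_4, k_4) = 0x879
s_6 = Round(s_5, k_5) = 0x4A2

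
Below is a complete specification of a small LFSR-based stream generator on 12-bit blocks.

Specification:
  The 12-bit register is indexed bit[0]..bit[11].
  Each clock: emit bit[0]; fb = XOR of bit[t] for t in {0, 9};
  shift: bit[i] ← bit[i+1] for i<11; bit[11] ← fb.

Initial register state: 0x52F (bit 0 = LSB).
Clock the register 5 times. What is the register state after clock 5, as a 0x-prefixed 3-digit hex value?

reg_0 = 0x52F
clock 1: out=1, reg = 0xA97
clock 2: out=1, reg = 0x54B
clock 3: out=1, reg = 0xAA5
clock 4: out=1, reg = 0x552
clock 5: out=0, reg = 0x2A9

0x2A9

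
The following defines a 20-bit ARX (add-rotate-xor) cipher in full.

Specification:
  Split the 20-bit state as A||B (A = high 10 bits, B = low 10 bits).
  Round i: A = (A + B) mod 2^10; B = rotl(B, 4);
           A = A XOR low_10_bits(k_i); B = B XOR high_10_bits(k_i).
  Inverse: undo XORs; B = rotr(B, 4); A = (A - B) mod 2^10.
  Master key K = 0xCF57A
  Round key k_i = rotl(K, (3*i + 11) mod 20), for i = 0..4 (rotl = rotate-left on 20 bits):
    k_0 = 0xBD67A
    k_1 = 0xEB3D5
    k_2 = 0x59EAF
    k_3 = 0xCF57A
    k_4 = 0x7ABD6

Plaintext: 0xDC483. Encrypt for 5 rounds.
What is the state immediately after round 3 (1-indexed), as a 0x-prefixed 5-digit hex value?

0x7E018

s_0 = plaintext = 0xDC483
s_1 = Round(s_0, k_0) = 0x63AC7
s_2 = Round(s_1, k_1) = 0xE03D7
s_3 = Round(s_2, k_2) = 0x7E018
s_4 = Round(s_3, k_3) = 0xDAABD
s_5 = Round(s_4, k_4) = 0x7C630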